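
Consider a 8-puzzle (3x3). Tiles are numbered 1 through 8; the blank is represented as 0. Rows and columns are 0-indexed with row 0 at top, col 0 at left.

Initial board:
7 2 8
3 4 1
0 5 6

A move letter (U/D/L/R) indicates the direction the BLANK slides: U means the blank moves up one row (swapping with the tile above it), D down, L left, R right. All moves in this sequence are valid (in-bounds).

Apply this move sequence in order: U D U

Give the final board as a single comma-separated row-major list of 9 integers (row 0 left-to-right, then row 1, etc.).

After move 1 (U):
7 2 8
0 4 1
3 5 6

After move 2 (D):
7 2 8
3 4 1
0 5 6

After move 3 (U):
7 2 8
0 4 1
3 5 6

Answer: 7, 2, 8, 0, 4, 1, 3, 5, 6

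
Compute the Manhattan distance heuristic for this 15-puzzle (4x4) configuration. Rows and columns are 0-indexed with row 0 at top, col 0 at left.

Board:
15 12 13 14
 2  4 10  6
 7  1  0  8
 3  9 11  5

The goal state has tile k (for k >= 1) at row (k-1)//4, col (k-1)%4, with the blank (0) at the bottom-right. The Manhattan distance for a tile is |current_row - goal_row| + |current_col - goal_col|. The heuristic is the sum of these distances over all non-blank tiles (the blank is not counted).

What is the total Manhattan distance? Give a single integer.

Answer: 48

Derivation:
Tile 15: (0,0)->(3,2) = 5
Tile 12: (0,1)->(2,3) = 4
Tile 13: (0,2)->(3,0) = 5
Tile 14: (0,3)->(3,1) = 5
Tile 2: (1,0)->(0,1) = 2
Tile 4: (1,1)->(0,3) = 3
Tile 10: (1,2)->(2,1) = 2
Tile 6: (1,3)->(1,1) = 2
Tile 7: (2,0)->(1,2) = 3
Tile 1: (2,1)->(0,0) = 3
Tile 8: (2,3)->(1,3) = 1
Tile 3: (3,0)->(0,2) = 5
Tile 9: (3,1)->(2,0) = 2
Tile 11: (3,2)->(2,2) = 1
Tile 5: (3,3)->(1,0) = 5
Sum: 5 + 4 + 5 + 5 + 2 + 3 + 2 + 2 + 3 + 3 + 1 + 5 + 2 + 1 + 5 = 48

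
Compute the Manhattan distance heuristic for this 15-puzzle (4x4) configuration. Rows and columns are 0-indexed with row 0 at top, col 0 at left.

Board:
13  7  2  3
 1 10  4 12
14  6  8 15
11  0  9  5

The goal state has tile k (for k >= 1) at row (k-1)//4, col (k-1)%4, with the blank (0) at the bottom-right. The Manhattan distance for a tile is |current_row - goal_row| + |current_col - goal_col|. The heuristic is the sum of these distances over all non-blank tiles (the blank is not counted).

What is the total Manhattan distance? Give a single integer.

Answer: 30

Derivation:
Tile 13: (0,0)->(3,0) = 3
Tile 7: (0,1)->(1,2) = 2
Tile 2: (0,2)->(0,1) = 1
Tile 3: (0,3)->(0,2) = 1
Tile 1: (1,0)->(0,0) = 1
Tile 10: (1,1)->(2,1) = 1
Tile 4: (1,2)->(0,3) = 2
Tile 12: (1,3)->(2,3) = 1
Tile 14: (2,0)->(3,1) = 2
Tile 6: (2,1)->(1,1) = 1
Tile 8: (2,2)->(1,3) = 2
Tile 15: (2,3)->(3,2) = 2
Tile 11: (3,0)->(2,2) = 3
Tile 9: (3,2)->(2,0) = 3
Tile 5: (3,3)->(1,0) = 5
Sum: 3 + 2 + 1 + 1 + 1 + 1 + 2 + 1 + 2 + 1 + 2 + 2 + 3 + 3 + 5 = 30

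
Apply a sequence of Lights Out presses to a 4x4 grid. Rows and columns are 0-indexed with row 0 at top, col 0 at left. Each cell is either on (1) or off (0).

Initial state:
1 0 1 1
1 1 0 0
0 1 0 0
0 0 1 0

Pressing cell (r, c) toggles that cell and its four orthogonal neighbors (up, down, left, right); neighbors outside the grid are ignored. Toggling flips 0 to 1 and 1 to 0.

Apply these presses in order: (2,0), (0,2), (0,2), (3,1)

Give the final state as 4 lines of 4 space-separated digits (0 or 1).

Answer: 1 0 1 1
0 1 0 0
1 1 0 0
0 1 0 0

Derivation:
After press 1 at (2,0):
1 0 1 1
0 1 0 0
1 0 0 0
1 0 1 0

After press 2 at (0,2):
1 1 0 0
0 1 1 0
1 0 0 0
1 0 1 0

After press 3 at (0,2):
1 0 1 1
0 1 0 0
1 0 0 0
1 0 1 0

After press 4 at (3,1):
1 0 1 1
0 1 0 0
1 1 0 0
0 1 0 0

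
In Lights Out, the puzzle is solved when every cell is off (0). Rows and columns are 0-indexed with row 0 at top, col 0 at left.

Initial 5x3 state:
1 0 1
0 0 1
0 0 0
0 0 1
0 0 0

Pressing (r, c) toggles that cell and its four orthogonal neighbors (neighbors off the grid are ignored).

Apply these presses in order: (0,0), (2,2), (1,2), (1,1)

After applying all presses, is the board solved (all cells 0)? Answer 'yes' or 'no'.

After press 1 at (0,0):
0 1 1
1 0 1
0 0 0
0 0 1
0 0 0

After press 2 at (2,2):
0 1 1
1 0 0
0 1 1
0 0 0
0 0 0

After press 3 at (1,2):
0 1 0
1 1 1
0 1 0
0 0 0
0 0 0

After press 4 at (1,1):
0 0 0
0 0 0
0 0 0
0 0 0
0 0 0

Lights still on: 0

Answer: yes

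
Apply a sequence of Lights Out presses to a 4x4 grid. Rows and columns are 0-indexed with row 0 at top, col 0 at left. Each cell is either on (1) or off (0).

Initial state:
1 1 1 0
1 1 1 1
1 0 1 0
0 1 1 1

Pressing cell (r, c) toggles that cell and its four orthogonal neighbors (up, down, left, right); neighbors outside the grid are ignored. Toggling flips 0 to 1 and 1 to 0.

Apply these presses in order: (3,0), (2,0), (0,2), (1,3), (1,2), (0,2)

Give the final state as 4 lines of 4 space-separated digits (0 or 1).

After press 1 at (3,0):
1 1 1 0
1 1 1 1
0 0 1 0
1 0 1 1

After press 2 at (2,0):
1 1 1 0
0 1 1 1
1 1 1 0
0 0 1 1

After press 3 at (0,2):
1 0 0 1
0 1 0 1
1 1 1 0
0 0 1 1

After press 4 at (1,3):
1 0 0 0
0 1 1 0
1 1 1 1
0 0 1 1

After press 5 at (1,2):
1 0 1 0
0 0 0 1
1 1 0 1
0 0 1 1

After press 6 at (0,2):
1 1 0 1
0 0 1 1
1 1 0 1
0 0 1 1

Answer: 1 1 0 1
0 0 1 1
1 1 0 1
0 0 1 1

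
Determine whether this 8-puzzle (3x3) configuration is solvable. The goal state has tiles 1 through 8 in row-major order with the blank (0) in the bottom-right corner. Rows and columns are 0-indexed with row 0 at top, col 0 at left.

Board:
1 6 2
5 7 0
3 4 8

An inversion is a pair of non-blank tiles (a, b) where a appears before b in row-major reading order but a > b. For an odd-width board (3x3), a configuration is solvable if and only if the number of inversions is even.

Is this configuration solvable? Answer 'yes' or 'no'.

Inversions (pairs i<j in row-major order where tile[i] > tile[j] > 0): 8
8 is even, so the puzzle is solvable.

Answer: yes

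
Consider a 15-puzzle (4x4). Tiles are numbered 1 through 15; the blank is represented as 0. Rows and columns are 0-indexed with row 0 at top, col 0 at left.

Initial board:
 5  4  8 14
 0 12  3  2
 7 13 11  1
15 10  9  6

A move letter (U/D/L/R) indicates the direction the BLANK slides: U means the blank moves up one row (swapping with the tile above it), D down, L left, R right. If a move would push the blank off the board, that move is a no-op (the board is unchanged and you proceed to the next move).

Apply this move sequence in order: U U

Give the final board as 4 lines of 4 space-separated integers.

After move 1 (U):
 0  4  8 14
 5 12  3  2
 7 13 11  1
15 10  9  6

After move 2 (U):
 0  4  8 14
 5 12  3  2
 7 13 11  1
15 10  9  6

Answer:  0  4  8 14
 5 12  3  2
 7 13 11  1
15 10  9  6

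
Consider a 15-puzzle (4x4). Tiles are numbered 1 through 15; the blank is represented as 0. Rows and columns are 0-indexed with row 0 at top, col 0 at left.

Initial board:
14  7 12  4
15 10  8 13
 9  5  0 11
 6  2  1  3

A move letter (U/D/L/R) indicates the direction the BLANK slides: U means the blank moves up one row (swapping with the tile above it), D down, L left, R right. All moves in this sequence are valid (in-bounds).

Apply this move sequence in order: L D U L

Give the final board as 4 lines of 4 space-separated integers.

After move 1 (L):
14  7 12  4
15 10  8 13
 9  0  5 11
 6  2  1  3

After move 2 (D):
14  7 12  4
15 10  8 13
 9  2  5 11
 6  0  1  3

After move 3 (U):
14  7 12  4
15 10  8 13
 9  0  5 11
 6  2  1  3

After move 4 (L):
14  7 12  4
15 10  8 13
 0  9  5 11
 6  2  1  3

Answer: 14  7 12  4
15 10  8 13
 0  9  5 11
 6  2  1  3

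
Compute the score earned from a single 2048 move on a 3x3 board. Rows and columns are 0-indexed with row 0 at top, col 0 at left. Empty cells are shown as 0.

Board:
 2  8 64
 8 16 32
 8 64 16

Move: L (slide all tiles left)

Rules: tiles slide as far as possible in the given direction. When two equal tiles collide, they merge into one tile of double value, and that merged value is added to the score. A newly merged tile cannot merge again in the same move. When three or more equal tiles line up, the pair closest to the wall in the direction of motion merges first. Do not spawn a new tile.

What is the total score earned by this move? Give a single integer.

Answer: 0

Derivation:
Slide left:
row 0: [2, 8, 64] -> [2, 8, 64]  score +0 (running 0)
row 1: [8, 16, 32] -> [8, 16, 32]  score +0 (running 0)
row 2: [8, 64, 16] -> [8, 64, 16]  score +0 (running 0)
Board after move:
 2  8 64
 8 16 32
 8 64 16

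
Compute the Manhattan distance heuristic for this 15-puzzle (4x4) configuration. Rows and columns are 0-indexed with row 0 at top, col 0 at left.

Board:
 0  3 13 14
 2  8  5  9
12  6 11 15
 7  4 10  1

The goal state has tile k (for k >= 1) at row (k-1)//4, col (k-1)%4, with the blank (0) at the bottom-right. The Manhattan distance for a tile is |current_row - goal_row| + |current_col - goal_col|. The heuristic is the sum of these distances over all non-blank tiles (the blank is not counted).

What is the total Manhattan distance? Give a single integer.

Answer: 44

Derivation:
Tile 3: at (0,1), goal (0,2), distance |0-0|+|1-2| = 1
Tile 13: at (0,2), goal (3,0), distance |0-3|+|2-0| = 5
Tile 14: at (0,3), goal (3,1), distance |0-3|+|3-1| = 5
Tile 2: at (1,0), goal (0,1), distance |1-0|+|0-1| = 2
Tile 8: at (1,1), goal (1,3), distance |1-1|+|1-3| = 2
Tile 5: at (1,2), goal (1,0), distance |1-1|+|2-0| = 2
Tile 9: at (1,3), goal (2,0), distance |1-2|+|3-0| = 4
Tile 12: at (2,0), goal (2,3), distance |2-2|+|0-3| = 3
Tile 6: at (2,1), goal (1,1), distance |2-1|+|1-1| = 1
Tile 11: at (2,2), goal (2,2), distance |2-2|+|2-2| = 0
Tile 15: at (2,3), goal (3,2), distance |2-3|+|3-2| = 2
Tile 7: at (3,0), goal (1,2), distance |3-1|+|0-2| = 4
Tile 4: at (3,1), goal (0,3), distance |3-0|+|1-3| = 5
Tile 10: at (3,2), goal (2,1), distance |3-2|+|2-1| = 2
Tile 1: at (3,3), goal (0,0), distance |3-0|+|3-0| = 6
Sum: 1 + 5 + 5 + 2 + 2 + 2 + 4 + 3 + 1 + 0 + 2 + 4 + 5 + 2 + 6 = 44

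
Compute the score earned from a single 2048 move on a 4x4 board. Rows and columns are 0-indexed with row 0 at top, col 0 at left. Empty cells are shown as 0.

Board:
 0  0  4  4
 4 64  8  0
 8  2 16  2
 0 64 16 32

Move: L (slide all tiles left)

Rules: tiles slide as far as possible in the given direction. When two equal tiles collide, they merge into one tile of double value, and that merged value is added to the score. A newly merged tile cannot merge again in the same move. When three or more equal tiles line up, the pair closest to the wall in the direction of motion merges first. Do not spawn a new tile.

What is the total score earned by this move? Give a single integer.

Slide left:
row 0: [0, 0, 4, 4] -> [8, 0, 0, 0]  score +8 (running 8)
row 1: [4, 64, 8, 0] -> [4, 64, 8, 0]  score +0 (running 8)
row 2: [8, 2, 16, 2] -> [8, 2, 16, 2]  score +0 (running 8)
row 3: [0, 64, 16, 32] -> [64, 16, 32, 0]  score +0 (running 8)
Board after move:
 8  0  0  0
 4 64  8  0
 8  2 16  2
64 16 32  0

Answer: 8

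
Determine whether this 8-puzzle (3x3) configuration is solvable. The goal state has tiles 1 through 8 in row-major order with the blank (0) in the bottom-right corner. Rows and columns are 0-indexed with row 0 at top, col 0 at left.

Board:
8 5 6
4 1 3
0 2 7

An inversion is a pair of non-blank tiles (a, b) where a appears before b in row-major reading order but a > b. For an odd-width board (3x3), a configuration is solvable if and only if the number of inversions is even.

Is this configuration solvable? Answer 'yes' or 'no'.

Answer: no

Derivation:
Inversions (pairs i<j in row-major order where tile[i] > tile[j] > 0): 19
19 is odd, so the puzzle is not solvable.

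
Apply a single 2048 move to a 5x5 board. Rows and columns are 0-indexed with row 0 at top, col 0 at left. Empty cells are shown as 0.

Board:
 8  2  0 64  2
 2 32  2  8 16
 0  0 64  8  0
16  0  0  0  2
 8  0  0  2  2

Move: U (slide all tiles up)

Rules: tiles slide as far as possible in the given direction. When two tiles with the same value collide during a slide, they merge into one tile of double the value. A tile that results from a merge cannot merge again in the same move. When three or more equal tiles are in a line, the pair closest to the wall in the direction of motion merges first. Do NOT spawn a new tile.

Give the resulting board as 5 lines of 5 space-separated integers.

Slide up:
col 0: [8, 2, 0, 16, 8] -> [8, 2, 16, 8, 0]
col 1: [2, 32, 0, 0, 0] -> [2, 32, 0, 0, 0]
col 2: [0, 2, 64, 0, 0] -> [2, 64, 0, 0, 0]
col 3: [64, 8, 8, 0, 2] -> [64, 16, 2, 0, 0]
col 4: [2, 16, 0, 2, 2] -> [2, 16, 4, 0, 0]

Answer:  8  2  2 64  2
 2 32 64 16 16
16  0  0  2  4
 8  0  0  0  0
 0  0  0  0  0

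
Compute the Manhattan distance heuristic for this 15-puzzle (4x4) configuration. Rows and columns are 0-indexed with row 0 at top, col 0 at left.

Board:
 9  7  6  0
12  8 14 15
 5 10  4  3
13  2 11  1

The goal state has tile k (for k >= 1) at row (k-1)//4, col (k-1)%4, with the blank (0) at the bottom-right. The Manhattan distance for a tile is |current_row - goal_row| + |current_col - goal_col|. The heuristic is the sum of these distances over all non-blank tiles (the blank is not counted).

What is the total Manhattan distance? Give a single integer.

Tile 9: (0,0)->(2,0) = 2
Tile 7: (0,1)->(1,2) = 2
Tile 6: (0,2)->(1,1) = 2
Tile 12: (1,0)->(2,3) = 4
Tile 8: (1,1)->(1,3) = 2
Tile 14: (1,2)->(3,1) = 3
Tile 15: (1,3)->(3,2) = 3
Tile 5: (2,0)->(1,0) = 1
Tile 10: (2,1)->(2,1) = 0
Tile 4: (2,2)->(0,3) = 3
Tile 3: (2,3)->(0,2) = 3
Tile 13: (3,0)->(3,0) = 0
Tile 2: (3,1)->(0,1) = 3
Tile 11: (3,2)->(2,2) = 1
Tile 1: (3,3)->(0,0) = 6
Sum: 2 + 2 + 2 + 4 + 2 + 3 + 3 + 1 + 0 + 3 + 3 + 0 + 3 + 1 + 6 = 35

Answer: 35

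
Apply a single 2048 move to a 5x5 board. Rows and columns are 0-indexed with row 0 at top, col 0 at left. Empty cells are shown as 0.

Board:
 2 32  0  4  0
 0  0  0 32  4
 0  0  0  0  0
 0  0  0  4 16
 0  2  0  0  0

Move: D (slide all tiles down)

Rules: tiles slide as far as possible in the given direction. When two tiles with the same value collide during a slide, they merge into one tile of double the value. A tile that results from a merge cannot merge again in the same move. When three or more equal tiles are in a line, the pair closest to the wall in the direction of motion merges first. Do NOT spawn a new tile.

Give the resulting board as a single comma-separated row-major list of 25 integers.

Slide down:
col 0: [2, 0, 0, 0, 0] -> [0, 0, 0, 0, 2]
col 1: [32, 0, 0, 0, 2] -> [0, 0, 0, 32, 2]
col 2: [0, 0, 0, 0, 0] -> [0, 0, 0, 0, 0]
col 3: [4, 32, 0, 4, 0] -> [0, 0, 4, 32, 4]
col 4: [0, 4, 0, 16, 0] -> [0, 0, 0, 4, 16]

Answer: 0, 0, 0, 0, 0, 0, 0, 0, 0, 0, 0, 0, 0, 4, 0, 0, 32, 0, 32, 4, 2, 2, 0, 4, 16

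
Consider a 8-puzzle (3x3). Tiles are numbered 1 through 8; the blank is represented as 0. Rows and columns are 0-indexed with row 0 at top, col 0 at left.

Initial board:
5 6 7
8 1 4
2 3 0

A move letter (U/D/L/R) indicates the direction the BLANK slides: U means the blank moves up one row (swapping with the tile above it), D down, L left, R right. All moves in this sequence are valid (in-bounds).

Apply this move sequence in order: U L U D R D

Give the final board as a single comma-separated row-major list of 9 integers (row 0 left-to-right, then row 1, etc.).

Answer: 5, 6, 7, 8, 1, 4, 2, 3, 0

Derivation:
After move 1 (U):
5 6 7
8 1 0
2 3 4

After move 2 (L):
5 6 7
8 0 1
2 3 4

After move 3 (U):
5 0 7
8 6 1
2 3 4

After move 4 (D):
5 6 7
8 0 1
2 3 4

After move 5 (R):
5 6 7
8 1 0
2 3 4

After move 6 (D):
5 6 7
8 1 4
2 3 0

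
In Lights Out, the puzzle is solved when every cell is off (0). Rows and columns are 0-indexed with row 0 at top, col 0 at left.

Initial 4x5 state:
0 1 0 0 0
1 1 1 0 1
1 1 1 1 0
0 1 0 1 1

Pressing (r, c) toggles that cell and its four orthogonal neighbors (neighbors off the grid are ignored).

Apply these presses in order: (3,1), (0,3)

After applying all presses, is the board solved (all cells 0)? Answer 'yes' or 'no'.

Answer: no

Derivation:
After press 1 at (3,1):
0 1 0 0 0
1 1 1 0 1
1 0 1 1 0
1 0 1 1 1

After press 2 at (0,3):
0 1 1 1 1
1 1 1 1 1
1 0 1 1 0
1 0 1 1 1

Lights still on: 16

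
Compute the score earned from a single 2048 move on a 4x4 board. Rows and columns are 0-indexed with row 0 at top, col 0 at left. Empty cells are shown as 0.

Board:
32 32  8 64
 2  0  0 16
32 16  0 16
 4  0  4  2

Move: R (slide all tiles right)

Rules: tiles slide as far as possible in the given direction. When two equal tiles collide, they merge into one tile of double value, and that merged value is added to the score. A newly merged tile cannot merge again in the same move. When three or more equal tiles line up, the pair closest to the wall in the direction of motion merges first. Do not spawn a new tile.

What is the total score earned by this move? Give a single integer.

Slide right:
row 0: [32, 32, 8, 64] -> [0, 64, 8, 64]  score +64 (running 64)
row 1: [2, 0, 0, 16] -> [0, 0, 2, 16]  score +0 (running 64)
row 2: [32, 16, 0, 16] -> [0, 0, 32, 32]  score +32 (running 96)
row 3: [4, 0, 4, 2] -> [0, 0, 8, 2]  score +8 (running 104)
Board after move:
 0 64  8 64
 0  0  2 16
 0  0 32 32
 0  0  8  2

Answer: 104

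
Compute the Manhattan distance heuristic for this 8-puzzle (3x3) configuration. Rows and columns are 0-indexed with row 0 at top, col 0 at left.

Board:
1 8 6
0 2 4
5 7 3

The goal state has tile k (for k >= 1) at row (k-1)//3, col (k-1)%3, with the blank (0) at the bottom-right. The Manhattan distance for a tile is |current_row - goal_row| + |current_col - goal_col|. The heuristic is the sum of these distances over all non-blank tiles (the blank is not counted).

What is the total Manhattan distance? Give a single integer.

Answer: 11

Derivation:
Tile 1: (0,0)->(0,0) = 0
Tile 8: (0,1)->(2,1) = 2
Tile 6: (0,2)->(1,2) = 1
Tile 2: (1,1)->(0,1) = 1
Tile 4: (1,2)->(1,0) = 2
Tile 5: (2,0)->(1,1) = 2
Tile 7: (2,1)->(2,0) = 1
Tile 3: (2,2)->(0,2) = 2
Sum: 0 + 2 + 1 + 1 + 2 + 2 + 1 + 2 = 11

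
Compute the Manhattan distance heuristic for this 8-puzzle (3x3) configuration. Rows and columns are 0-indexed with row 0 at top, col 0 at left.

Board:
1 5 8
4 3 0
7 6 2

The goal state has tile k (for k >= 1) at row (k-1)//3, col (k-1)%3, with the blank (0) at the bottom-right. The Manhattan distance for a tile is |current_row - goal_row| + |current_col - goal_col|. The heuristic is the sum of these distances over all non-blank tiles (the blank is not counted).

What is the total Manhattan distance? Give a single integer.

Answer: 11

Derivation:
Tile 1: at (0,0), goal (0,0), distance |0-0|+|0-0| = 0
Tile 5: at (0,1), goal (1,1), distance |0-1|+|1-1| = 1
Tile 8: at (0,2), goal (2,1), distance |0-2|+|2-1| = 3
Tile 4: at (1,0), goal (1,0), distance |1-1|+|0-0| = 0
Tile 3: at (1,1), goal (0,2), distance |1-0|+|1-2| = 2
Tile 7: at (2,0), goal (2,0), distance |2-2|+|0-0| = 0
Tile 6: at (2,1), goal (1,2), distance |2-1|+|1-2| = 2
Tile 2: at (2,2), goal (0,1), distance |2-0|+|2-1| = 3
Sum: 0 + 1 + 3 + 0 + 2 + 0 + 2 + 3 = 11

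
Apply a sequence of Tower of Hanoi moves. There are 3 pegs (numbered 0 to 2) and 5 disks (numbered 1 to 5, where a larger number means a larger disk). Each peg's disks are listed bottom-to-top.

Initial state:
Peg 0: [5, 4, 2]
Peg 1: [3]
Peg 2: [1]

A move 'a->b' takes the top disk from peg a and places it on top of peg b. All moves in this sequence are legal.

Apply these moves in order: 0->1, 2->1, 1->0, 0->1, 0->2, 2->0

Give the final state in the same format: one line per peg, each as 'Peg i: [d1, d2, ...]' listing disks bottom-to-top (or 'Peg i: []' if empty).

Answer: Peg 0: [5, 4]
Peg 1: [3, 2, 1]
Peg 2: []

Derivation:
After move 1 (0->1):
Peg 0: [5, 4]
Peg 1: [3, 2]
Peg 2: [1]

After move 2 (2->1):
Peg 0: [5, 4]
Peg 1: [3, 2, 1]
Peg 2: []

After move 3 (1->0):
Peg 0: [5, 4, 1]
Peg 1: [3, 2]
Peg 2: []

After move 4 (0->1):
Peg 0: [5, 4]
Peg 1: [3, 2, 1]
Peg 2: []

After move 5 (0->2):
Peg 0: [5]
Peg 1: [3, 2, 1]
Peg 2: [4]

After move 6 (2->0):
Peg 0: [5, 4]
Peg 1: [3, 2, 1]
Peg 2: []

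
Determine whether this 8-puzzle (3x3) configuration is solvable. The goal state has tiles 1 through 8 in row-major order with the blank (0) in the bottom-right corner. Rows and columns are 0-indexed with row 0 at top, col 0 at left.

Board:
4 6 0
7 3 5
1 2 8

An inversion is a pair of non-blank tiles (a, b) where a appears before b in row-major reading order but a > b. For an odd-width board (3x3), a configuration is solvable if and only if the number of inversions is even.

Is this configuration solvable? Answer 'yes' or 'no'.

Inversions (pairs i<j in row-major order where tile[i] > tile[j] > 0): 15
15 is odd, so the puzzle is not solvable.

Answer: no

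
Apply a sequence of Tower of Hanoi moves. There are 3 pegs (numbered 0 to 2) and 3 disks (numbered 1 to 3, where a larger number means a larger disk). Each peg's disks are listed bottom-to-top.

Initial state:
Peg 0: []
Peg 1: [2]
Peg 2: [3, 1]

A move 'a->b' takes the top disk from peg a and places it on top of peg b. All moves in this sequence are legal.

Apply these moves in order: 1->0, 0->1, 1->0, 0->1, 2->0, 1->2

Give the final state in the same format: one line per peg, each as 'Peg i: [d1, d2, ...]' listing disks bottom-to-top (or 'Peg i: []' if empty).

After move 1 (1->0):
Peg 0: [2]
Peg 1: []
Peg 2: [3, 1]

After move 2 (0->1):
Peg 0: []
Peg 1: [2]
Peg 2: [3, 1]

After move 3 (1->0):
Peg 0: [2]
Peg 1: []
Peg 2: [3, 1]

After move 4 (0->1):
Peg 0: []
Peg 1: [2]
Peg 2: [3, 1]

After move 5 (2->0):
Peg 0: [1]
Peg 1: [2]
Peg 2: [3]

After move 6 (1->2):
Peg 0: [1]
Peg 1: []
Peg 2: [3, 2]

Answer: Peg 0: [1]
Peg 1: []
Peg 2: [3, 2]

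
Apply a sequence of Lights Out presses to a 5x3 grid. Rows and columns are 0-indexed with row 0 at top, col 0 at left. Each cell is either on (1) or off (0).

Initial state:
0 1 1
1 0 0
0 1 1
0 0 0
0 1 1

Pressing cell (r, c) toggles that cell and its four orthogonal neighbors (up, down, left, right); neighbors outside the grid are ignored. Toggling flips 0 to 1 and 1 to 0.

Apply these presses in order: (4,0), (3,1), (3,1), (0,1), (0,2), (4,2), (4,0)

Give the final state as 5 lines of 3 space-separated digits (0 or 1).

After press 1 at (4,0):
0 1 1
1 0 0
0 1 1
1 0 0
1 0 1

After press 2 at (3,1):
0 1 1
1 0 0
0 0 1
0 1 1
1 1 1

After press 3 at (3,1):
0 1 1
1 0 0
0 1 1
1 0 0
1 0 1

After press 4 at (0,1):
1 0 0
1 1 0
0 1 1
1 0 0
1 0 1

After press 5 at (0,2):
1 1 1
1 1 1
0 1 1
1 0 0
1 0 1

After press 6 at (4,2):
1 1 1
1 1 1
0 1 1
1 0 1
1 1 0

After press 7 at (4,0):
1 1 1
1 1 1
0 1 1
0 0 1
0 0 0

Answer: 1 1 1
1 1 1
0 1 1
0 0 1
0 0 0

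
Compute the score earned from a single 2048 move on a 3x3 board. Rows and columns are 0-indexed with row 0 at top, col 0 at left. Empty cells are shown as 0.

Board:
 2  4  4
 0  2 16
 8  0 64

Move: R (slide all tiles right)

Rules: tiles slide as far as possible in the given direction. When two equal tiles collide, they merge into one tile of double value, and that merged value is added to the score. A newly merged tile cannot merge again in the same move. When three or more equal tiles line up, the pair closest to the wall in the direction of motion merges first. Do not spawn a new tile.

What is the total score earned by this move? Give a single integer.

Slide right:
row 0: [2, 4, 4] -> [0, 2, 8]  score +8 (running 8)
row 1: [0, 2, 16] -> [0, 2, 16]  score +0 (running 8)
row 2: [8, 0, 64] -> [0, 8, 64]  score +0 (running 8)
Board after move:
 0  2  8
 0  2 16
 0  8 64

Answer: 8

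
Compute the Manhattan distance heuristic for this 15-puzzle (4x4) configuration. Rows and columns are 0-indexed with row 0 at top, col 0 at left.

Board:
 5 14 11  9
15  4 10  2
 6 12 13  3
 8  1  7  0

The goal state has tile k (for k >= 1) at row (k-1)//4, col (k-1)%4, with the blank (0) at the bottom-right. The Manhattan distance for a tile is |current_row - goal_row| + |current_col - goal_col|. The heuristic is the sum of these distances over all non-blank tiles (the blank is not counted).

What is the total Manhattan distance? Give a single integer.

Answer: 44

Derivation:
Tile 5: (0,0)->(1,0) = 1
Tile 14: (0,1)->(3,1) = 3
Tile 11: (0,2)->(2,2) = 2
Tile 9: (0,3)->(2,0) = 5
Tile 15: (1,0)->(3,2) = 4
Tile 4: (1,1)->(0,3) = 3
Tile 10: (1,2)->(2,1) = 2
Tile 2: (1,3)->(0,1) = 3
Tile 6: (2,0)->(1,1) = 2
Tile 12: (2,1)->(2,3) = 2
Tile 13: (2,2)->(3,0) = 3
Tile 3: (2,3)->(0,2) = 3
Tile 8: (3,0)->(1,3) = 5
Tile 1: (3,1)->(0,0) = 4
Tile 7: (3,2)->(1,2) = 2
Sum: 1 + 3 + 2 + 5 + 4 + 3 + 2 + 3 + 2 + 2 + 3 + 3 + 5 + 4 + 2 = 44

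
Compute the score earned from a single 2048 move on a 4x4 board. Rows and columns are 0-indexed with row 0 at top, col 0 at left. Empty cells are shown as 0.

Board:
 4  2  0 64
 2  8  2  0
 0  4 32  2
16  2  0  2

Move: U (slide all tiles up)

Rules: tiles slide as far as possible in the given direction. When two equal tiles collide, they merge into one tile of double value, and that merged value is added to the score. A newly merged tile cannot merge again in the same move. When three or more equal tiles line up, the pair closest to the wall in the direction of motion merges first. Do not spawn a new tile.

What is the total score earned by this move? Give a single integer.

Slide up:
col 0: [4, 2, 0, 16] -> [4, 2, 16, 0]  score +0 (running 0)
col 1: [2, 8, 4, 2] -> [2, 8, 4, 2]  score +0 (running 0)
col 2: [0, 2, 32, 0] -> [2, 32, 0, 0]  score +0 (running 0)
col 3: [64, 0, 2, 2] -> [64, 4, 0, 0]  score +4 (running 4)
Board after move:
 4  2  2 64
 2  8 32  4
16  4  0  0
 0  2  0  0

Answer: 4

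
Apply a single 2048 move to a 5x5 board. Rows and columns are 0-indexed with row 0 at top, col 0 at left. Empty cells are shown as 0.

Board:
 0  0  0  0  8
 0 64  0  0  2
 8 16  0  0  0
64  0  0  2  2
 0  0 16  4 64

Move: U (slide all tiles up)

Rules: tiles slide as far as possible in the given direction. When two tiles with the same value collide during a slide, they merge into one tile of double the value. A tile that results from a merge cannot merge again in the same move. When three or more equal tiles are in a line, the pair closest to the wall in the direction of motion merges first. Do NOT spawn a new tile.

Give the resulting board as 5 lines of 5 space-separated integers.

Answer:  8 64 16  2  8
64 16  0  4  4
 0  0  0  0 64
 0  0  0  0  0
 0  0  0  0  0

Derivation:
Slide up:
col 0: [0, 0, 8, 64, 0] -> [8, 64, 0, 0, 0]
col 1: [0, 64, 16, 0, 0] -> [64, 16, 0, 0, 0]
col 2: [0, 0, 0, 0, 16] -> [16, 0, 0, 0, 0]
col 3: [0, 0, 0, 2, 4] -> [2, 4, 0, 0, 0]
col 4: [8, 2, 0, 2, 64] -> [8, 4, 64, 0, 0]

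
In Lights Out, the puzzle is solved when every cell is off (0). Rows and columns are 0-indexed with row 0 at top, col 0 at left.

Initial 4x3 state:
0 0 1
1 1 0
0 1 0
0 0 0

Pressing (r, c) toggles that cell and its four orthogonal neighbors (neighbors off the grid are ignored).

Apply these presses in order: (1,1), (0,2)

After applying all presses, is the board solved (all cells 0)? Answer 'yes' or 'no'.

Answer: yes

Derivation:
After press 1 at (1,1):
0 1 1
0 0 1
0 0 0
0 0 0

After press 2 at (0,2):
0 0 0
0 0 0
0 0 0
0 0 0

Lights still on: 0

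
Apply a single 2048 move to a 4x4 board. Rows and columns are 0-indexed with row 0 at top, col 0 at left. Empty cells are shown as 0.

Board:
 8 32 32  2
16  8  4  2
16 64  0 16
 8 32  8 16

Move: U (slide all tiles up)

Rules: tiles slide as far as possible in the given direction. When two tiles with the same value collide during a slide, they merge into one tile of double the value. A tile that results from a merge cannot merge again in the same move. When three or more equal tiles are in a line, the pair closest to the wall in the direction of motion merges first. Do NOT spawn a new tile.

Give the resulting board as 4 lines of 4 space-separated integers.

Answer:  8 32 32  4
32  8  4 32
 8 64  8  0
 0 32  0  0

Derivation:
Slide up:
col 0: [8, 16, 16, 8] -> [8, 32, 8, 0]
col 1: [32, 8, 64, 32] -> [32, 8, 64, 32]
col 2: [32, 4, 0, 8] -> [32, 4, 8, 0]
col 3: [2, 2, 16, 16] -> [4, 32, 0, 0]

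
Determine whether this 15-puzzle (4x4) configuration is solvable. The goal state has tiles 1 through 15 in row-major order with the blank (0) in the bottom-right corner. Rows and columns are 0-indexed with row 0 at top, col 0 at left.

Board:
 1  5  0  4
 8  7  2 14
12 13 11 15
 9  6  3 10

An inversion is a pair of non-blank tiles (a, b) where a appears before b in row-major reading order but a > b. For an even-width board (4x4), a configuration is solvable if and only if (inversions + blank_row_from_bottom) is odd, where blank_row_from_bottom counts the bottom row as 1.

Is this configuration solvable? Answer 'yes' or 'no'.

Inversions: 40
Blank is in row 0 (0-indexed from top), which is row 4 counting from the bottom (bottom = 1).
40 + 4 = 44, which is even, so the puzzle is not solvable.

Answer: no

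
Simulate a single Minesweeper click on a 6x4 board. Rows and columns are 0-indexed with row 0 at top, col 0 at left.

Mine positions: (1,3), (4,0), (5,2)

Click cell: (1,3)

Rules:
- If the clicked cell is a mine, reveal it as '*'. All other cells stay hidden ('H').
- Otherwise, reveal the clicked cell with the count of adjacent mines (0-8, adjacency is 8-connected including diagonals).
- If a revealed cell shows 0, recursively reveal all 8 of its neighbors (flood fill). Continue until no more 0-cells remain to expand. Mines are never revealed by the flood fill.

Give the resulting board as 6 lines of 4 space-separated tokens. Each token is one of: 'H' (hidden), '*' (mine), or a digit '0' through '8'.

H H H H
H H H *
H H H H
H H H H
H H H H
H H H H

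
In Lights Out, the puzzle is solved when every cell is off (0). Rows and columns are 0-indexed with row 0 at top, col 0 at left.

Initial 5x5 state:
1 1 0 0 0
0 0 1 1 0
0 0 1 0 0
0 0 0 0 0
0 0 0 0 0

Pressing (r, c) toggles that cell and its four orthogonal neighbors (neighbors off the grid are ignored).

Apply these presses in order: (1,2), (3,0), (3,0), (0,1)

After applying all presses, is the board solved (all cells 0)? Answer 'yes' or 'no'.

Answer: yes

Derivation:
After press 1 at (1,2):
1 1 1 0 0
0 1 0 0 0
0 0 0 0 0
0 0 0 0 0
0 0 0 0 0

After press 2 at (3,0):
1 1 1 0 0
0 1 0 0 0
1 0 0 0 0
1 1 0 0 0
1 0 0 0 0

After press 3 at (3,0):
1 1 1 0 0
0 1 0 0 0
0 0 0 0 0
0 0 0 0 0
0 0 0 0 0

After press 4 at (0,1):
0 0 0 0 0
0 0 0 0 0
0 0 0 0 0
0 0 0 0 0
0 0 0 0 0

Lights still on: 0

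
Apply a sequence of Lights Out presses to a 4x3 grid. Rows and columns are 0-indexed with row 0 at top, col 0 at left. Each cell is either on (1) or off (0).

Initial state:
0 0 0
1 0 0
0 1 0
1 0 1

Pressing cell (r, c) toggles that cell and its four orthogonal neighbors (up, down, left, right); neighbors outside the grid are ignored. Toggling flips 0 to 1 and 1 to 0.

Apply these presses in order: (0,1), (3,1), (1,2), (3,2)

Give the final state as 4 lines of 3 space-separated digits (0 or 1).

Answer: 1 1 0
1 0 1
0 0 0
0 0 1

Derivation:
After press 1 at (0,1):
1 1 1
1 1 0
0 1 0
1 0 1

After press 2 at (3,1):
1 1 1
1 1 0
0 0 0
0 1 0

After press 3 at (1,2):
1 1 0
1 0 1
0 0 1
0 1 0

After press 4 at (3,2):
1 1 0
1 0 1
0 0 0
0 0 1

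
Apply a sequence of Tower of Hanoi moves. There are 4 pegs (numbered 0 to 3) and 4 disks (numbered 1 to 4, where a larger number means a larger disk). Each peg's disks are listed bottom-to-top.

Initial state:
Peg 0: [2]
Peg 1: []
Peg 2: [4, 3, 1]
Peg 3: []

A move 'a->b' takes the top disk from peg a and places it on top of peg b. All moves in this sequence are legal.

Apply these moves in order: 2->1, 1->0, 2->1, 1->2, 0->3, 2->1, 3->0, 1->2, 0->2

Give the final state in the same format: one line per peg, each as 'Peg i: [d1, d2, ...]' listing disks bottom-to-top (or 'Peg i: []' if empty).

After move 1 (2->1):
Peg 0: [2]
Peg 1: [1]
Peg 2: [4, 3]
Peg 3: []

After move 2 (1->0):
Peg 0: [2, 1]
Peg 1: []
Peg 2: [4, 3]
Peg 3: []

After move 3 (2->1):
Peg 0: [2, 1]
Peg 1: [3]
Peg 2: [4]
Peg 3: []

After move 4 (1->2):
Peg 0: [2, 1]
Peg 1: []
Peg 2: [4, 3]
Peg 3: []

After move 5 (0->3):
Peg 0: [2]
Peg 1: []
Peg 2: [4, 3]
Peg 3: [1]

After move 6 (2->1):
Peg 0: [2]
Peg 1: [3]
Peg 2: [4]
Peg 3: [1]

After move 7 (3->0):
Peg 0: [2, 1]
Peg 1: [3]
Peg 2: [4]
Peg 3: []

After move 8 (1->2):
Peg 0: [2, 1]
Peg 1: []
Peg 2: [4, 3]
Peg 3: []

After move 9 (0->2):
Peg 0: [2]
Peg 1: []
Peg 2: [4, 3, 1]
Peg 3: []

Answer: Peg 0: [2]
Peg 1: []
Peg 2: [4, 3, 1]
Peg 3: []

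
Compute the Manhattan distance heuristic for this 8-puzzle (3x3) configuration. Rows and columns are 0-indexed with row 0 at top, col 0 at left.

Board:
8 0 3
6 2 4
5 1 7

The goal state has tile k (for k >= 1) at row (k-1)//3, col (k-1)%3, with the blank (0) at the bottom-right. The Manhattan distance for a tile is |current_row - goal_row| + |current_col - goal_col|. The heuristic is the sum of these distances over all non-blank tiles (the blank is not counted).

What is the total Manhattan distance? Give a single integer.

Tile 8: at (0,0), goal (2,1), distance |0-2|+|0-1| = 3
Tile 3: at (0,2), goal (0,2), distance |0-0|+|2-2| = 0
Tile 6: at (1,0), goal (1,2), distance |1-1|+|0-2| = 2
Tile 2: at (1,1), goal (0,1), distance |1-0|+|1-1| = 1
Tile 4: at (1,2), goal (1,0), distance |1-1|+|2-0| = 2
Tile 5: at (2,0), goal (1,1), distance |2-1|+|0-1| = 2
Tile 1: at (2,1), goal (0,0), distance |2-0|+|1-0| = 3
Tile 7: at (2,2), goal (2,0), distance |2-2|+|2-0| = 2
Sum: 3 + 0 + 2 + 1 + 2 + 2 + 3 + 2 = 15

Answer: 15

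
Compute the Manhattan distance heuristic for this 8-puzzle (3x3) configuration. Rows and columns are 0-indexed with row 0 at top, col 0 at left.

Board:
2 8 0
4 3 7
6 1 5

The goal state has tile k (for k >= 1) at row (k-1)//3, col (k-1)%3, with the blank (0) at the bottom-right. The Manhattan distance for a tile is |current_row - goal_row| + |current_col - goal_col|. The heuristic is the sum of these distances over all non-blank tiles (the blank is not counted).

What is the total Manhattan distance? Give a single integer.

Answer: 16

Derivation:
Tile 2: (0,0)->(0,1) = 1
Tile 8: (0,1)->(2,1) = 2
Tile 4: (1,0)->(1,0) = 0
Tile 3: (1,1)->(0,2) = 2
Tile 7: (1,2)->(2,0) = 3
Tile 6: (2,0)->(1,2) = 3
Tile 1: (2,1)->(0,0) = 3
Tile 5: (2,2)->(1,1) = 2
Sum: 1 + 2 + 0 + 2 + 3 + 3 + 3 + 2 = 16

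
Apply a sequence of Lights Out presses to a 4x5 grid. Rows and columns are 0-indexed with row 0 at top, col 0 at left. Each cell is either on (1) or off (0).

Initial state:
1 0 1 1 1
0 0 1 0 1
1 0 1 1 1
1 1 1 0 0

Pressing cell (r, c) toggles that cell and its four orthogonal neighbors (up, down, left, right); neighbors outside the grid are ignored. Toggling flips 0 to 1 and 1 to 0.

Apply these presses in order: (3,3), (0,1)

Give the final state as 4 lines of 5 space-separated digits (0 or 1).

After press 1 at (3,3):
1 0 1 1 1
0 0 1 0 1
1 0 1 0 1
1 1 0 1 1

After press 2 at (0,1):
0 1 0 1 1
0 1 1 0 1
1 0 1 0 1
1 1 0 1 1

Answer: 0 1 0 1 1
0 1 1 0 1
1 0 1 0 1
1 1 0 1 1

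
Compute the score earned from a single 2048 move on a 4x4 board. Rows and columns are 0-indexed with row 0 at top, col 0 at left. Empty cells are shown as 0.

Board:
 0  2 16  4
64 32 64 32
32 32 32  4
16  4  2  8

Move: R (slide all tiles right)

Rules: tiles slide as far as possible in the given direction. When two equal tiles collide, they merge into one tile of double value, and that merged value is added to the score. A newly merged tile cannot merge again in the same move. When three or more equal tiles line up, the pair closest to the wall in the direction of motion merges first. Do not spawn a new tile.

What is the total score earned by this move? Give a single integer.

Slide right:
row 0: [0, 2, 16, 4] -> [0, 2, 16, 4]  score +0 (running 0)
row 1: [64, 32, 64, 32] -> [64, 32, 64, 32]  score +0 (running 0)
row 2: [32, 32, 32, 4] -> [0, 32, 64, 4]  score +64 (running 64)
row 3: [16, 4, 2, 8] -> [16, 4, 2, 8]  score +0 (running 64)
Board after move:
 0  2 16  4
64 32 64 32
 0 32 64  4
16  4  2  8

Answer: 64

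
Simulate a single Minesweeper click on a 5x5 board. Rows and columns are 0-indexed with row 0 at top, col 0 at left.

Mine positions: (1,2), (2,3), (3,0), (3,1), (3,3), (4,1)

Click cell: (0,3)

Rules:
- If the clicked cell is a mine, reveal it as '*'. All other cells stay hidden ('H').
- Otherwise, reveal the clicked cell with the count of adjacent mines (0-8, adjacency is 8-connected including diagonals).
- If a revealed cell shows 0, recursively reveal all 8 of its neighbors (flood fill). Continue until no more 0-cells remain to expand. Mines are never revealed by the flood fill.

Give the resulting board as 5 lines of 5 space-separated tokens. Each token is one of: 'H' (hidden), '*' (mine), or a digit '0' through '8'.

H H H 1 H
H H H H H
H H H H H
H H H H H
H H H H H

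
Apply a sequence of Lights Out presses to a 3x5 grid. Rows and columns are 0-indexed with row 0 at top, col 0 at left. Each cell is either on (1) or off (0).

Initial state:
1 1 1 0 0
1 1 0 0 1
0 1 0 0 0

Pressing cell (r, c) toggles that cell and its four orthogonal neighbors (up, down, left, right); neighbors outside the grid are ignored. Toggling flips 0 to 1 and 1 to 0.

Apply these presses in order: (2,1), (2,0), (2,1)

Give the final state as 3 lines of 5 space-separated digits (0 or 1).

After press 1 at (2,1):
1 1 1 0 0
1 0 0 0 1
1 0 1 0 0

After press 2 at (2,0):
1 1 1 0 0
0 0 0 0 1
0 1 1 0 0

After press 3 at (2,1):
1 1 1 0 0
0 1 0 0 1
1 0 0 0 0

Answer: 1 1 1 0 0
0 1 0 0 1
1 0 0 0 0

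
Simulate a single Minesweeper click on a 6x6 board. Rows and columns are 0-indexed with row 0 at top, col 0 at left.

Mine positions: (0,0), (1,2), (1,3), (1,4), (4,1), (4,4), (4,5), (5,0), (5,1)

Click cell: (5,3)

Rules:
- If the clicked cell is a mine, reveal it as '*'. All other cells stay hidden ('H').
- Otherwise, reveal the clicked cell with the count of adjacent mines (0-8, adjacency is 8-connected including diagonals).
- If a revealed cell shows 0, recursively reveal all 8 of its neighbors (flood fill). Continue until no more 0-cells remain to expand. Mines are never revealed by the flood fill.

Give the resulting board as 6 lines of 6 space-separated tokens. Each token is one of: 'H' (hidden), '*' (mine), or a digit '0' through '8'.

H H H H H H
H H H H H H
H H H H H H
H H H H H H
H H H H H H
H H H 1 H H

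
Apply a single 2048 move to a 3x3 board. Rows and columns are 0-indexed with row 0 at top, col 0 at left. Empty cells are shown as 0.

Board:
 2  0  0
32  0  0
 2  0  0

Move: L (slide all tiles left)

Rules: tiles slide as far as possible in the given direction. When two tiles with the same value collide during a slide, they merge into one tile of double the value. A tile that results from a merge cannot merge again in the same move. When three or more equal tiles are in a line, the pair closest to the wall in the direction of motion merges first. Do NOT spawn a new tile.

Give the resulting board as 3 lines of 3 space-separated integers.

Answer:  2  0  0
32  0  0
 2  0  0

Derivation:
Slide left:
row 0: [2, 0, 0] -> [2, 0, 0]
row 1: [32, 0, 0] -> [32, 0, 0]
row 2: [2, 0, 0] -> [2, 0, 0]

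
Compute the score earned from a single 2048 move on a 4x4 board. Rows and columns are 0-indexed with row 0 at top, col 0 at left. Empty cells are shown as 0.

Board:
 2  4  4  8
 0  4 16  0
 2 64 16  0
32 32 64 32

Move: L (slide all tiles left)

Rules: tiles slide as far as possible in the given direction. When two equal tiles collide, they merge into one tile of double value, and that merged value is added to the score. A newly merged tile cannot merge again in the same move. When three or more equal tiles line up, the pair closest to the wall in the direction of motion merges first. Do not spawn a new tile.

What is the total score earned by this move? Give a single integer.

Slide left:
row 0: [2, 4, 4, 8] -> [2, 8, 8, 0]  score +8 (running 8)
row 1: [0, 4, 16, 0] -> [4, 16, 0, 0]  score +0 (running 8)
row 2: [2, 64, 16, 0] -> [2, 64, 16, 0]  score +0 (running 8)
row 3: [32, 32, 64, 32] -> [64, 64, 32, 0]  score +64 (running 72)
Board after move:
 2  8  8  0
 4 16  0  0
 2 64 16  0
64 64 32  0

Answer: 72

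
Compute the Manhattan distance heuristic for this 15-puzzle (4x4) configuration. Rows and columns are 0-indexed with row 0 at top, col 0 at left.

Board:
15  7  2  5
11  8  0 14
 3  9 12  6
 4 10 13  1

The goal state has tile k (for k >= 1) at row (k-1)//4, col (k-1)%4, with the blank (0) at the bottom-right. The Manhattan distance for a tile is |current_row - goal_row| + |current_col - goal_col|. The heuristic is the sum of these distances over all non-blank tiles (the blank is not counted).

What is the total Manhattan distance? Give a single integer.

Answer: 45

Derivation:
Tile 15: (0,0)->(3,2) = 5
Tile 7: (0,1)->(1,2) = 2
Tile 2: (0,2)->(0,1) = 1
Tile 5: (0,3)->(1,0) = 4
Tile 11: (1,0)->(2,2) = 3
Tile 8: (1,1)->(1,3) = 2
Tile 14: (1,3)->(3,1) = 4
Tile 3: (2,0)->(0,2) = 4
Tile 9: (2,1)->(2,0) = 1
Tile 12: (2,2)->(2,3) = 1
Tile 6: (2,3)->(1,1) = 3
Tile 4: (3,0)->(0,3) = 6
Tile 10: (3,1)->(2,1) = 1
Tile 13: (3,2)->(3,0) = 2
Tile 1: (3,3)->(0,0) = 6
Sum: 5 + 2 + 1 + 4 + 3 + 2 + 4 + 4 + 1 + 1 + 3 + 6 + 1 + 2 + 6 = 45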